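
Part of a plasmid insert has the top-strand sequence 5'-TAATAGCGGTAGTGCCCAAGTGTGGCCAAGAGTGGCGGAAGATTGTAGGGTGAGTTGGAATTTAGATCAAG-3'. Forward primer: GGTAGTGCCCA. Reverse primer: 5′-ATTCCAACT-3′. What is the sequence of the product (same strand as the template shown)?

Forward primer GGTAGTGCCCA is found on the top strand at positions 8–18.
Taking the reverse complement of ATTCCAACT gives AGTTGGAAT, found at positions 53–61 on the template; the primer anneals here to the top strand with its 3' end pointing upstream.
The product is the template from position 8 through 61 (54 bp).

5'-GGTAGTGCCCAAGTGTGGCCAAGAGTGGCGGAAGATTGTAGGGTGAGTTGGAAT-3'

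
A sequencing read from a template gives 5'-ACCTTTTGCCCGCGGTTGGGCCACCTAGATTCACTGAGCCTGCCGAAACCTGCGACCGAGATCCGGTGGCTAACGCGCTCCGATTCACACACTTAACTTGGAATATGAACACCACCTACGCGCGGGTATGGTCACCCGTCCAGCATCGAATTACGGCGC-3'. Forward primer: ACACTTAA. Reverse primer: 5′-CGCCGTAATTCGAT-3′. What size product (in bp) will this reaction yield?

Scanning the template, ACACTTAA occurs at positions 89–96; this primer anneals to the bottom strand there with its 3' end pointing downstream.
Taking the reverse complement of CGCCGTAATTCGAT gives ATCGAATTACGGCG, found at positions 145–158 on the template; the primer anneals here to the top strand with its 3' end pointing upstream.
Amplicon spans positions 89–158: 70 bp.

70 bp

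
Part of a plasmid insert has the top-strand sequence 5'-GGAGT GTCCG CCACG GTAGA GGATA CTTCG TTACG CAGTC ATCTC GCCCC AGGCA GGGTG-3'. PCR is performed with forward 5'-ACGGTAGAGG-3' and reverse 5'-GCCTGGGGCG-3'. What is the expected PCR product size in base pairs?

42 bp

The forward primer matches the template at positions 13–22.
The reverse primer's reverse complement is CGCCCCAGGC, which matches the template at positions 45–54.
The product runs from position 13 to position 54, so its length is 54 − 13 + 1 = 42 bp.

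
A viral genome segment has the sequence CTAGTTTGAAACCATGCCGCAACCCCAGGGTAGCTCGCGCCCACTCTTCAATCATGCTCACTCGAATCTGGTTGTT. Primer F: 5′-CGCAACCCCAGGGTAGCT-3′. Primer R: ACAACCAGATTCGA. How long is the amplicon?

Scanning the template, CGCAACCCCAGGGTAGCT occurs at positions 18–35; this primer anneals to the bottom strand there with its 3' end pointing downstream.
Taking the reverse complement of ACAACCAGATTCGA gives TCGAATCTGGTTGT, found at positions 62–75 on the template; the primer anneals here to the top strand with its 3' end pointing upstream.
Amplicon spans positions 18–75: 58 bp.

58 bp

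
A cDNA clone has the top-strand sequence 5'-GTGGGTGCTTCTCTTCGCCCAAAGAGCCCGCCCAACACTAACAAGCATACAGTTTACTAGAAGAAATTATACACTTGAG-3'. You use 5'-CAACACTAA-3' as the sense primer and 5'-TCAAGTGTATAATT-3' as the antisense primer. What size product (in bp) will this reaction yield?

46 bp

The forward primer matches the template at positions 33–41.
The reverse primer's reverse complement is AATTATACACTTGA, which matches the template at positions 65–78.
Product length = (reverse-primer end) − (forward-primer start) + 1 = 78 − 33 + 1 = 46 bp.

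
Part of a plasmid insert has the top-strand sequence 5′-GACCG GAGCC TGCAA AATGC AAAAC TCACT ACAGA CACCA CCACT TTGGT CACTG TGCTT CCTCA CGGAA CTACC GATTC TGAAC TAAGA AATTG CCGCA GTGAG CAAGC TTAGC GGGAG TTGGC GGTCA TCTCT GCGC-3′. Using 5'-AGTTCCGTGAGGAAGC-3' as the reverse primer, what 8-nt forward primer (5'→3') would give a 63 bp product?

5'-CTGCAAAA-3'

The reverse primer's reverse complement GCTTCCTCACGGAACT matches the template at positions 57–72, so the product ends at position 72.
A 63 bp product then starts at position 72 − 63 + 1 = 10.
The forward primer is identical to the top strand there: CTGCAAAA.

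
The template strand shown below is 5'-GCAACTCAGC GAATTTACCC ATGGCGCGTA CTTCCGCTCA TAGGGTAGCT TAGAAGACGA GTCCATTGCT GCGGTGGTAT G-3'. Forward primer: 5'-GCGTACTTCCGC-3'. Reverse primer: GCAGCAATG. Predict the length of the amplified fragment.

47 bp

Scanning the template, GCGTACTTCCGC occurs at positions 26–37; this primer anneals to the bottom strand there with its 3' end pointing downstream.
Taking the reverse complement of GCAGCAATG gives CATTGCTGC, found at positions 64–72 on the template; the primer anneals here to the top strand with its 3' end pointing upstream.
The product runs from position 26 to position 72, so its length is 72 − 26 + 1 = 47 bp.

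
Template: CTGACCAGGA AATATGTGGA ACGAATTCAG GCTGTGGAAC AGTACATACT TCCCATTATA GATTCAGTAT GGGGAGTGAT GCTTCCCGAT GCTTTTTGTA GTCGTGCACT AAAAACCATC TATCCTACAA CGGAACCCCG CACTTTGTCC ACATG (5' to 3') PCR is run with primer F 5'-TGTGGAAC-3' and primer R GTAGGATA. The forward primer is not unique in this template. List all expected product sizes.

The forward primer TGTGGAAC matches the top strand at positions 15–22, 33–40.
The reverse primer's reverse complement is TATCCTAC, matching at positions 121–128.
Each forward site pairs with the reverse site to give a product ending at position 128: sizes 114, 96 bp.

114 bp, 96 bp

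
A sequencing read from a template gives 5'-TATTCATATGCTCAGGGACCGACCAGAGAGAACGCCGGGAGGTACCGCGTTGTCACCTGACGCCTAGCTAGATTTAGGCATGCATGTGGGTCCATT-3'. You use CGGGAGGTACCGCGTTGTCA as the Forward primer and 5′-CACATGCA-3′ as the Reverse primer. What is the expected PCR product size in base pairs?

53 bp

The forward primer matches the template at positions 36–55.
Reverse complement of the reverse primer: TGCATGTG. This occurs on the top strand at positions 81–88.
The product runs from position 36 to position 88, so its length is 88 − 36 + 1 = 53 bp.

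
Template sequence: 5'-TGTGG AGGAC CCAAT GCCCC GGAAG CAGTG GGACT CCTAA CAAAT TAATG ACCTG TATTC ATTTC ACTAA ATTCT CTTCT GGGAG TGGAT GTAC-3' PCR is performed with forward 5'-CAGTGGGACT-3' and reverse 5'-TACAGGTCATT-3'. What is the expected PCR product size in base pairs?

The forward primer matches the template at positions 26–35.
Taking the reverse complement of TACAGGTCATT gives AATGACCTGTA, found at positions 47–57 on the template; the primer anneals here to the top strand with its 3' end pointing upstream.
The product runs from position 26 to position 57, so its length is 57 − 26 + 1 = 32 bp.

32 bp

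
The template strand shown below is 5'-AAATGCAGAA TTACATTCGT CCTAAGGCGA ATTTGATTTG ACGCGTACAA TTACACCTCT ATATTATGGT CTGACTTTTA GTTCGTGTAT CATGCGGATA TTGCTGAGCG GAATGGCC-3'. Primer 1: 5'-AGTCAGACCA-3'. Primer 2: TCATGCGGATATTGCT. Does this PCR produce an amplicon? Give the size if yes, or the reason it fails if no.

No product — the primers' 3' ends point away from each other.

Primer 1 (AGTCAGACCA) has reverse complement TGGTCTGACT, which matches the top strand at positions 67–76; primer 1 anneals to the top strand there with its 3' end pointing upstream toward position 67.
Primer 2 (TCATGCGGATATTGCT) matches the top strand directly at positions 90–105; it anneals to the bottom strand with its 3' end pointing downstream toward position 105.
The 3' ends diverge (primer 1 extends toward position 1, primer 2 toward position 118), so the primers never converge on a shared product.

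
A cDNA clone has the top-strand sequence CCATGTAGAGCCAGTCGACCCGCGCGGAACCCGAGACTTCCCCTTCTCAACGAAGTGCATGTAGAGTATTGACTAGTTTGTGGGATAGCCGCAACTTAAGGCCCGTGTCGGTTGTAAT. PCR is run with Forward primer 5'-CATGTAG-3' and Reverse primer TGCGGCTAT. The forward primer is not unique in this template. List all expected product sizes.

The forward primer CATGTAG matches the top strand at positions 2–8, 58–64.
The reverse primer's reverse complement is ATAGCCGCA, matching at positions 85–93.
Each forward site pairs with the reverse site to give a product ending at position 93: sizes 92, 36 bp.

92 bp, 36 bp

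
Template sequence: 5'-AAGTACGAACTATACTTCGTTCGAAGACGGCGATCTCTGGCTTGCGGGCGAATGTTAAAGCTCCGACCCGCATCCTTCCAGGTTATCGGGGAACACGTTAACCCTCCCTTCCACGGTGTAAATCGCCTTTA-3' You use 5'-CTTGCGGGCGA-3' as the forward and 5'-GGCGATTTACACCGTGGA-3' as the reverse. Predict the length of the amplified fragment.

Forward primer CTTGCGGGCGA is found on the top strand at positions 41–51.
Reverse complement of the reverse primer: TCCACGGTGTAAATCGCC. This occurs on the top strand at positions 110–127.
The product runs from position 41 to position 127, so its length is 127 − 41 + 1 = 87 bp.

87 bp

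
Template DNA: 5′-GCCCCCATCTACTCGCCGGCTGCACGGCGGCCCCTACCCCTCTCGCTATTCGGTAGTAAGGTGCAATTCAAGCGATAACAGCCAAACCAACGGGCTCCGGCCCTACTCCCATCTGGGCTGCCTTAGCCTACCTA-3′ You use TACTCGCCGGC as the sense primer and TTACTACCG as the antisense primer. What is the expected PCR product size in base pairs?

50 bp

The forward primer matches the template at positions 10–20.
Taking the reverse complement of TTACTACCG gives CGGTAGTAA, found at positions 51–59 on the template; the primer anneals here to the top strand with its 3' end pointing upstream.
The product runs from position 10 to position 59, so its length is 59 − 10 + 1 = 50 bp.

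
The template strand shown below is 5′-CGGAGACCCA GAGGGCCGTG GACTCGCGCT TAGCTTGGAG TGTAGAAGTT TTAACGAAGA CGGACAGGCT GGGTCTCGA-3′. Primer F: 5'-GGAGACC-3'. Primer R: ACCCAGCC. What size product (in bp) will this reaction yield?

The forward primer matches the template at positions 2–8.
Taking the reverse complement of ACCCAGCC gives GGCTGGGT, found at positions 67–74 on the template; the primer anneals here to the top strand with its 3' end pointing upstream.
The product runs from position 2 to position 74, so its length is 74 − 2 + 1 = 73 bp.

73 bp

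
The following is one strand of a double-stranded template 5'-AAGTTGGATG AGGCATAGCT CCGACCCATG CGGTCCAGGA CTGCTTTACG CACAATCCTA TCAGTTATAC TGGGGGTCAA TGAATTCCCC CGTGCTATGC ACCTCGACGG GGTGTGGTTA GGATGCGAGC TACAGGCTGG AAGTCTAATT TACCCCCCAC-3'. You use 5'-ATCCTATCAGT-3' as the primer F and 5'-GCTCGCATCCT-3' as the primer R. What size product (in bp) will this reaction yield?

76 bp

Scanning the template, ATCCTATCAGT occurs at positions 55–65; this primer anneals to the bottom strand there with its 3' end pointing downstream.
The reverse primer's reverse complement is AGGATGCGAGC, which matches the template at positions 120–130.
Product length = (reverse-primer end) − (forward-primer start) + 1 = 130 − 55 + 1 = 76 bp.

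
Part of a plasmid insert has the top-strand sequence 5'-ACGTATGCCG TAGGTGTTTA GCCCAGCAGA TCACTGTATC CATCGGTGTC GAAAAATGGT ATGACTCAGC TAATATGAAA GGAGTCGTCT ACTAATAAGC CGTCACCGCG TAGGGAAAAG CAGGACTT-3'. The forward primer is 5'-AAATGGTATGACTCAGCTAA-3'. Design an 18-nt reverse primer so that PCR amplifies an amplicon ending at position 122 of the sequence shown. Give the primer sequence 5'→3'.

The forward primer binds at positions 54–73; the product's 3' end on the top strand is position 122.
The reverse primer anneals to the top strand over positions 105–122, i.e. to ACCGCGTAGGGAAAAGCA.
Its sequence written 5'→3' is the reverse complement: TGCTTTTCCCTACGCGGT.

5'-TGCTTTTCCCTACGCGGT-3'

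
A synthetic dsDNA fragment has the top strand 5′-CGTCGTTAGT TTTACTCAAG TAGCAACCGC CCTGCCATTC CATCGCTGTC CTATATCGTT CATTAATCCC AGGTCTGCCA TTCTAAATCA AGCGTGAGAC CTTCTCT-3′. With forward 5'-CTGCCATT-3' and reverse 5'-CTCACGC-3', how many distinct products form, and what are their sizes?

Two products: 67 bp, 24 bp

The forward primer CTGCCATT matches the top strand at positions 32–39, 75–82.
The reverse primer's reverse complement is GCGTGAG, matching at positions 92–98.
Each forward site pairs with the reverse site to give a product ending at position 98: sizes 67, 24 bp.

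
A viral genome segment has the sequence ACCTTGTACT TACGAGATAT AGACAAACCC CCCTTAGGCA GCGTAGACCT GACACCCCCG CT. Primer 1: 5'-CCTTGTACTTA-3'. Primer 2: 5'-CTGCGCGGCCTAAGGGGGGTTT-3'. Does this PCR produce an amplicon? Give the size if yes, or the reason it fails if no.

No product — primer 2 has no binding site in the template.

Primer 2 (CTGCGCGGCCTAAGGGGGGTTT) does not match the top strand, and its reverse complement AAACCCCCCTTAGGCCGCGCAG does not match either.
With no annealing site for primer 2, no amplification occurs.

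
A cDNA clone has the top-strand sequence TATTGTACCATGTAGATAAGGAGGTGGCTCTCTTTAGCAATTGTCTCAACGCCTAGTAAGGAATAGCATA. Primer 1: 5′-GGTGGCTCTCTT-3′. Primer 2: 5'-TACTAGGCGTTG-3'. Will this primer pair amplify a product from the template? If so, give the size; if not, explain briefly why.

Primer 1 (GGTGGCTCTCTT) matches the top strand at positions 23–34; it acts as a forward primer.
Primer 2's reverse complement is CAACGCCTAGTA, matching the top strand at positions 47–58; it acts as a reverse primer.
The 3' ends face each other across positions 23–58, giving a 36 bp product.

Yes — a 36 bp product.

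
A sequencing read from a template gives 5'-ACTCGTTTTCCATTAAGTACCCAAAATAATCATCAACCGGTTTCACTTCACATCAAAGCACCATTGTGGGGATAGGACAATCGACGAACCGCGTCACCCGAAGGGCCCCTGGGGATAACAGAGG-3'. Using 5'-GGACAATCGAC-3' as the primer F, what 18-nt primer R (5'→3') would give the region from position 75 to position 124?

5'-CCTCTGTTATCCCCAGGG-3'

The product's 3' end on the top strand is position 124.
The reverse primer anneals to the top strand over positions 107–124, i.e. to CCCTGGGGATAACAGAGG.
Its sequence written 5'→3' is the reverse complement: CCTCTGTTATCCCCAGGG.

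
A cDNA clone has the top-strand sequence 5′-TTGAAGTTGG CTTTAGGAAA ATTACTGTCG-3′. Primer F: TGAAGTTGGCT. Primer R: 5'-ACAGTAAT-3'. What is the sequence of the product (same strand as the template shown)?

Scanning the template, TGAAGTTGGCT occurs at positions 2–12; this primer anneals to the bottom strand there with its 3' end pointing downstream.
Taking the reverse complement of ACAGTAAT gives ATTACTGT, found at positions 21–28 on the template; the primer anneals here to the top strand with its 3' end pointing upstream.
The product is the template from position 2 through 28 (27 bp).

5'-TGAAGTTGGCTTTAGGAAAATTACTGT-3'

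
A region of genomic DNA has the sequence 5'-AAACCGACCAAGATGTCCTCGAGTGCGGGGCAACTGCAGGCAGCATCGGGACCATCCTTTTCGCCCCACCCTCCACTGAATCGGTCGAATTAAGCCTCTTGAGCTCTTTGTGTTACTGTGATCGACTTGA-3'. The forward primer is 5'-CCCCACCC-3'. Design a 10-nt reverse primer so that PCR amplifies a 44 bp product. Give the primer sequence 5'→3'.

The forward primer binds at positions 64–71, so a 44 bp product ends at position 64 + 44 − 1 = 107.
The reverse primer anneals to the top strand over positions 98–107, i.e. to CTTGAGCTCT.
Its sequence written 5'→3' is the reverse complement: AGAGCTCAAG.

5'-AGAGCTCAAG-3'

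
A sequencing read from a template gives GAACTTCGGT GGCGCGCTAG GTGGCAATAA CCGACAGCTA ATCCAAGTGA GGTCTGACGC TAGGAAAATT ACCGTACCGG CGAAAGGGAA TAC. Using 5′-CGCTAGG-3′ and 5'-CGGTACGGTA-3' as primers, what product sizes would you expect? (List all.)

65 bp, 22 bp

The forward primer CGCTAGG matches the top strand at positions 15–21, 58–64.
The reverse primer's reverse complement is TACCGTACCG, matching at positions 70–79.
Each forward site pairs with the reverse site to give a product ending at position 79: sizes 65, 22 bp.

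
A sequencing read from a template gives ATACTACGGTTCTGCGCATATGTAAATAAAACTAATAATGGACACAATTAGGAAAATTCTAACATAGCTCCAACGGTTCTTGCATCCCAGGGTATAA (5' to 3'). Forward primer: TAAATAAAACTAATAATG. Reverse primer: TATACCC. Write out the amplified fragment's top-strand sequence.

Scanning the template, TAAATAAAACTAATAATG occurs at positions 23–40; this primer anneals to the bottom strand there with its 3' end pointing downstream.
Taking the reverse complement of TATACCC gives GGGTATA, found at positions 90–96 on the template; the primer anneals here to the top strand with its 3' end pointing upstream.
The product is the template from position 23 through 96 (74 bp).

5'-TAAATAAAACTAATAATGGACACAATTAGGAAAATTCTAACATAGCTCCAACGGTTCTTGCATCCCAGGGTATA-3'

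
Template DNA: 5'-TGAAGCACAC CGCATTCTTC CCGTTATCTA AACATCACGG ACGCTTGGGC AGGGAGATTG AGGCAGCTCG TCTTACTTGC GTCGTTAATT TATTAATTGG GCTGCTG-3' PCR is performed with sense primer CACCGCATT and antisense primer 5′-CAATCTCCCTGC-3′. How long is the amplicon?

Scanning the template, CACCGCATT occurs at positions 8–16; this primer anneals to the bottom strand there with its 3' end pointing downstream.
Reverse complement of the reverse primer: GCAGGGAGATTG. This occurs on the top strand at positions 49–60.
Product length = (reverse-primer end) − (forward-primer start) + 1 = 60 − 8 + 1 = 53 bp.

53 bp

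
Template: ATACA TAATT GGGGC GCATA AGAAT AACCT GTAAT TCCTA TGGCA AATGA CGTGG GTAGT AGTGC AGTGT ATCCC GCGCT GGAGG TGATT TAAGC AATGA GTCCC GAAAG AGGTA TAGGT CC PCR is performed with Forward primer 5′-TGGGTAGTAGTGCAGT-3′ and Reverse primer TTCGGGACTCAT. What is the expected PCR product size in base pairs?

Scanning the template, TGGGTAGTAGTGCAGT occurs at positions 53–68; this primer anneals to the bottom strand there with its 3' end pointing downstream.
The reverse primer's reverse complement is ATGAGTCCCGAA, which matches the template at positions 97–108.
The product runs from position 53 to position 108, so its length is 108 − 53 + 1 = 56 bp.

56 bp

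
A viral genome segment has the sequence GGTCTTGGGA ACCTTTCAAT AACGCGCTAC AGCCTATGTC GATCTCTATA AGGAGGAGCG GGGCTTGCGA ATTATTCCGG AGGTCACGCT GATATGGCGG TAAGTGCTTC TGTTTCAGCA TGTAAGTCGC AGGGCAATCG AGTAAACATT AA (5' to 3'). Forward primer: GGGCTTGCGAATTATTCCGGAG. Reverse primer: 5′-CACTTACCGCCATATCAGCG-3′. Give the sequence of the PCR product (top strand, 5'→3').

5'-GGGCTTGCGAATTATTCCGGAGGTCACGCTGATATGGCGGTAAGTG-3'

The forward primer matches the template at positions 61–82.
The reverse primer's reverse complement is CGCTGATATGGCGGTAAGTG, which matches the template at positions 87–106.
The product is the template from position 61 through 106 (46 bp).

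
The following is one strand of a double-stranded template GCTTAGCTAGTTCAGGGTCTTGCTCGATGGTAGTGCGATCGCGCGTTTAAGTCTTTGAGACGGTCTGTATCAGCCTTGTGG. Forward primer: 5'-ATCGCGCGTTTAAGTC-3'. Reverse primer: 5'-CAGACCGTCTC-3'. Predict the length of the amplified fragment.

Forward primer ATCGCGCGTTTAAGTC is found on the top strand at positions 38–53.
The reverse primer's reverse complement is GAGACGGTCTG, which matches the template at positions 57–67.
Product length = (reverse-primer end) − (forward-primer start) + 1 = 67 − 38 + 1 = 30 bp.

30 bp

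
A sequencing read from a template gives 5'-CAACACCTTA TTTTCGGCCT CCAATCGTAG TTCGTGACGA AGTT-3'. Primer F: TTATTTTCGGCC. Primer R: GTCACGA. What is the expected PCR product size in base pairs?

Scanning the template, TTATTTTCGGCC occurs at positions 8–19; this primer anneals to the bottom strand there with its 3' end pointing downstream.
The reverse primer's reverse complement is TCGTGAC, which matches the template at positions 32–38.
Product length = (reverse-primer end) − (forward-primer start) + 1 = 38 − 8 + 1 = 31 bp.

31 bp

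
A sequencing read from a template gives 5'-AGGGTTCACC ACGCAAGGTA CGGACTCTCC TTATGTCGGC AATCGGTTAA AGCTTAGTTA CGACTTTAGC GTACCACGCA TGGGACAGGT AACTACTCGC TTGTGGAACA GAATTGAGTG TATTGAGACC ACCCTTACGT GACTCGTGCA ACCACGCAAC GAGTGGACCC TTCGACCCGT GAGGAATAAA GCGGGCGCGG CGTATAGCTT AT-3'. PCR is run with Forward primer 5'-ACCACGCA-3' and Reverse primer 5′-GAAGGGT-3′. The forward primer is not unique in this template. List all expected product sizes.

The forward primer ACCACGCA matches the top strand at positions 8–15, 73–80, 151–158.
The reverse primer's reverse complement is ACCCTTC, matching at positions 167–173.
Each forward site pairs with the reverse site to give a product ending at position 173: sizes 166, 101, 23 bp.

166 bp, 101 bp, 23 bp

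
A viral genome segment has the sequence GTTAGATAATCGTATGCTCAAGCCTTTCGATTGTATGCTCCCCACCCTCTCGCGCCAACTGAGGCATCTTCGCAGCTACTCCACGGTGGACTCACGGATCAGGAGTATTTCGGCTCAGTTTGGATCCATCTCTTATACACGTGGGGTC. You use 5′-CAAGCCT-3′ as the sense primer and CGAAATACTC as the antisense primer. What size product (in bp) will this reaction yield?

The forward primer matches the template at positions 19–25.
Reverse complement of the reverse primer: GAGTATTTCG. This occurs on the top strand at positions 103–112.
The product runs from position 19 to position 112, so its length is 112 − 19 + 1 = 94 bp.

94 bp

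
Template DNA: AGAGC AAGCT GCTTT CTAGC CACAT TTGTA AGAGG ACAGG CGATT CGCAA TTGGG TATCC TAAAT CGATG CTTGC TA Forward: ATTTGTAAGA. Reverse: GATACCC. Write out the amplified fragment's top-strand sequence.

Forward primer ATTTGTAAGA is found on the top strand at positions 24–33.
Reverse complement of the reverse primer: GGGTATC. This occurs on the top strand at positions 53–59.
The product is the template from position 24 through 59 (36 bp).

5'-ATTTGTAAGAGGACAGGCGATTCGCAATTGGGTATC-3'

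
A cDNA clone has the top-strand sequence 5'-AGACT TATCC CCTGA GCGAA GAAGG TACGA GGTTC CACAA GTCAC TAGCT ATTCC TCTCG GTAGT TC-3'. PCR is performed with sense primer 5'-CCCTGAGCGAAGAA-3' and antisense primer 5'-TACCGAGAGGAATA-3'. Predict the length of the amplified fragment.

54 bp

The forward primer matches the template at positions 10–23.
Reverse complement of the reverse primer: TATTCCTCTCGGTA. This occurs on the top strand at positions 50–63.
Amplicon spans positions 10–63: 54 bp.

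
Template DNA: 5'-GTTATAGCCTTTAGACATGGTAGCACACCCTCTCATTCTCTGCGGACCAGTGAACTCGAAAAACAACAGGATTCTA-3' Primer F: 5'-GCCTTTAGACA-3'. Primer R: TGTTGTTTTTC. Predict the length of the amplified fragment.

Forward primer GCCTTTAGACA is found on the top strand at positions 7–17.
Reverse complement of the reverse primer: GAAAAACAACA. This occurs on the top strand at positions 58–68.
Amplicon spans positions 7–68: 62 bp.

62 bp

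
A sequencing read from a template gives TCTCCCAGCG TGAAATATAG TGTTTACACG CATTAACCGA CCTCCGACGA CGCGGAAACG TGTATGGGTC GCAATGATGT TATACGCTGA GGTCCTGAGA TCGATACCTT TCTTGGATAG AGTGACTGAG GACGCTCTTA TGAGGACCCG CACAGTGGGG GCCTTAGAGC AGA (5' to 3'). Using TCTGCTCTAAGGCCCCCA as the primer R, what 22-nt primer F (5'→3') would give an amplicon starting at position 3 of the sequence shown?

5'-TCCCAGCGTGAAATATAGTGTT-3'

The reverse primer's reverse complement TGGGGGCCTTAGAGCAGA matches the template at positions 156–173; the product starts at position 3.
The forward primer is identical to the top strand over positions 3–24: TCCCAGCGTGAAATATAGTGTT.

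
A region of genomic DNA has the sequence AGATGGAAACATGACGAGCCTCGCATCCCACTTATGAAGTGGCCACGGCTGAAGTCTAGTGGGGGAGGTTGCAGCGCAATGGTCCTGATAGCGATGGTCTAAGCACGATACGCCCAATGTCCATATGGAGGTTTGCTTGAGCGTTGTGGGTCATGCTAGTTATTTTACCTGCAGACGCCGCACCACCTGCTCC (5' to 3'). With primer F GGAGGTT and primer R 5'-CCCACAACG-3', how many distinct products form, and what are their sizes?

The forward primer GGAGGTT matches the top strand at positions 64–70, 127–133.
The reverse primer's reverse complement is CGTTGTGGG, matching at positions 142–150.
Each forward site pairs with the reverse site to give a product ending at position 150: sizes 87, 24 bp.

Two products: 87 bp, 24 bp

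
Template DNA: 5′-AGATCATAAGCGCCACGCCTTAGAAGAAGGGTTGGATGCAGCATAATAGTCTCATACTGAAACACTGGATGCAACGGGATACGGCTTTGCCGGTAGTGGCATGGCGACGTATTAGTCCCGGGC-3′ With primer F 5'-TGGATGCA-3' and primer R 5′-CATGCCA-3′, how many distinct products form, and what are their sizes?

Two products: 71 bp, 38 bp

The forward primer TGGATGCA matches the top strand at positions 33–40, 66–73.
The reverse primer's reverse complement is TGGCATG, matching at positions 97–103.
Each forward site pairs with the reverse site to give a product ending at position 103: sizes 71, 38 bp.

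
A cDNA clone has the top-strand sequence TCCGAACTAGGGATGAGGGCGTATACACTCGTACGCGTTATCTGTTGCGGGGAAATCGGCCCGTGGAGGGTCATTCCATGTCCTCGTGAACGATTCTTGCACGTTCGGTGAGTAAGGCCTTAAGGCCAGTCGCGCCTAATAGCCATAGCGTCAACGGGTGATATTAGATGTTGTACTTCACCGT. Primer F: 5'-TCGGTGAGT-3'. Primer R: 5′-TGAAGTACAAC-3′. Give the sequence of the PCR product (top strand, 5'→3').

The forward primer matches the template at positions 105–113.
Reverse complement of the reverse primer: GTTGTACTTCA. This occurs on the top strand at positions 170–180.
The product is the template from position 105 through 180 (76 bp).

5'-TCGGTGAGTAAGGCCTTAAGGCCAGTCGCGCCTAATAGCCATAGCGTCAACGGGTGATATTAGATGTTGTACTTCA-3'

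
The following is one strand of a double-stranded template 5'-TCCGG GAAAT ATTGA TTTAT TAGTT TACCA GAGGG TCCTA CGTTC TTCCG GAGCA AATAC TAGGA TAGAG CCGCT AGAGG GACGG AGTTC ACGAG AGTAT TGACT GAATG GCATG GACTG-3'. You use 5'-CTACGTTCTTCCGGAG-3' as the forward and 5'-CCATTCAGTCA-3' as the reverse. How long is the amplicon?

Scanning the template, CTACGTTCTTCCGGAG occurs at positions 38–53; this primer anneals to the bottom strand there with its 3' end pointing downstream.
Reverse complement of the reverse primer: TGACTGAATGG. This occurs on the top strand at positions 101–111.
Product length = (reverse-primer end) − (forward-primer start) + 1 = 111 − 38 + 1 = 74 bp.

74 bp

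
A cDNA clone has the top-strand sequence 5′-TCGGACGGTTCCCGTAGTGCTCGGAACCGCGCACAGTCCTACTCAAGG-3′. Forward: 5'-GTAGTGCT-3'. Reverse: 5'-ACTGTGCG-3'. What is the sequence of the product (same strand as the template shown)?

5'-GTAGTGCTCGGAACCGCGCACAGT-3'

Scanning the template, GTAGTGCT occurs at positions 14–21; this primer anneals to the bottom strand there with its 3' end pointing downstream.
Reverse complement of the reverse primer: CGCACAGT. This occurs on the top strand at positions 30–37.
The product is the template from position 14 through 37 (24 bp).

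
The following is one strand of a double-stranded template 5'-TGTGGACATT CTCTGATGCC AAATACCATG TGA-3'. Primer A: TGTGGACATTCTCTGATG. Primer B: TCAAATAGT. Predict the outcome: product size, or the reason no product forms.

No product — primer B has no binding site in the template.

Primer B (TCAAATAGT) does not match the top strand, and its reverse complement ACTATTTGA does not match either.
With no annealing site for primer B, no amplification occurs.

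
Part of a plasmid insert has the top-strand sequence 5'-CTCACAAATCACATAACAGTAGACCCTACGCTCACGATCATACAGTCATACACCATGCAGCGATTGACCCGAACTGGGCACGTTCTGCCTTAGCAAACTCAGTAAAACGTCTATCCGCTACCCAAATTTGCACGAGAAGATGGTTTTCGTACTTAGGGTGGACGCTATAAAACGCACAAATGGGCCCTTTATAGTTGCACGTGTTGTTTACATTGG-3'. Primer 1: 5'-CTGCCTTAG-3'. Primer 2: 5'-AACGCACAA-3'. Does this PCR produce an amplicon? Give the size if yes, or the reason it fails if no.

Primer 1 (CTGCCTTAG) matches the top strand at positions 85–93 (3' end points downstream).
Primer 2 (AACGCACAA) also matches the top strand directly, at positions 171–179 — its reverse complement TTGTGCGTT is not present.
Both primers anneal to the bottom strand with 3' ends pointing the same way, so neither can prime synthesis back toward the other.

No product — both primers anneal to the same strand and extend in the same direction.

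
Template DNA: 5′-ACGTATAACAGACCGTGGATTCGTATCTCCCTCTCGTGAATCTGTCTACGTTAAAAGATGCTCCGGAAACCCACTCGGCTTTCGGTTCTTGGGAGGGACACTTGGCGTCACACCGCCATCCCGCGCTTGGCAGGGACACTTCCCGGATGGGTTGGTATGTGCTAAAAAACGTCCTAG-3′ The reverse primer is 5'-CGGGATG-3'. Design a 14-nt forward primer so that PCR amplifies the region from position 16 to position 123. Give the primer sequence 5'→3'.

5'-TGGATTCGTATCTC-3'

The reverse primer's reverse complement CATCCCG matches the template at positions 117–123; the product starts at position 16.
The forward primer is identical to the top strand over positions 16–29: TGGATTCGTATCTC.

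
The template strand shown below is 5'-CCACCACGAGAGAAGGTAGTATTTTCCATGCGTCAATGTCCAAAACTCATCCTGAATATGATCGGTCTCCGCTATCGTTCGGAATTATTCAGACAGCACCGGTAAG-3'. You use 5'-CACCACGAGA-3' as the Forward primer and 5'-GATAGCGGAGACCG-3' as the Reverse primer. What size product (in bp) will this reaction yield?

75 bp

The forward primer matches the template at positions 2–11.
The reverse primer's reverse complement is CGGTCTCCGCTATC, which matches the template at positions 63–76.
Product length = (reverse-primer end) − (forward-primer start) + 1 = 76 − 2 + 1 = 75 bp.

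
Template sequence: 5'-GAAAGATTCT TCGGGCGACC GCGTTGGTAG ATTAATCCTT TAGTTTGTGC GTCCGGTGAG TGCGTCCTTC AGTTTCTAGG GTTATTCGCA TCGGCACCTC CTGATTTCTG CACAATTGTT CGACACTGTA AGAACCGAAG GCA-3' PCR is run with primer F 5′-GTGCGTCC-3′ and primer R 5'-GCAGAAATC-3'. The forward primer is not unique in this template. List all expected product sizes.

The forward primer GTGCGTCC matches the top strand at positions 47–54, 60–67.
The reverse primer's reverse complement is GATTTCTGC, matching at positions 103–111.
Each forward site pairs with the reverse site to give a product ending at position 111: sizes 65, 52 bp.

65 bp, 52 bp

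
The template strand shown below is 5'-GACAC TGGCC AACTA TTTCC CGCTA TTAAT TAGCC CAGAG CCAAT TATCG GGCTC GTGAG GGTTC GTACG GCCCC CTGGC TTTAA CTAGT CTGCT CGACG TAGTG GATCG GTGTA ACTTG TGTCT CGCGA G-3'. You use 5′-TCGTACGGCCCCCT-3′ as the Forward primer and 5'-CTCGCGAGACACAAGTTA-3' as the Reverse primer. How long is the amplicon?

The forward primer matches the template at positions 64–77.
Taking the reverse complement of CTCGCGAGACACAAGTTA gives TAACTTGTGTCTCGCGAG, found at positions 114–131 on the template; the primer anneals here to the top strand with its 3' end pointing upstream.
The product runs from position 64 to position 131, so its length is 131 − 64 + 1 = 68 bp.

68 bp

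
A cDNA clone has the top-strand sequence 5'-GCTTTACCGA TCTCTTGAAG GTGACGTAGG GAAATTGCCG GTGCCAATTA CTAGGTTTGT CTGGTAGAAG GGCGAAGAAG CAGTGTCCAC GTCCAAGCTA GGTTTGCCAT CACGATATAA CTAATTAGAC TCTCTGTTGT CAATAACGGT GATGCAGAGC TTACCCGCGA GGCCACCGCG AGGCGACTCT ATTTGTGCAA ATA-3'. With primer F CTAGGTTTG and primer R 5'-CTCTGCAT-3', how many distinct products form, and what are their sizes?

The forward primer CTAGGTTTG matches the top strand at positions 51–59, 98–106.
The reverse primer's reverse complement is ATGCAGAG, matching at positions 152–159.
Each forward site pairs with the reverse site to give a product ending at position 159: sizes 109, 62 bp.

Two products: 109 bp, 62 bp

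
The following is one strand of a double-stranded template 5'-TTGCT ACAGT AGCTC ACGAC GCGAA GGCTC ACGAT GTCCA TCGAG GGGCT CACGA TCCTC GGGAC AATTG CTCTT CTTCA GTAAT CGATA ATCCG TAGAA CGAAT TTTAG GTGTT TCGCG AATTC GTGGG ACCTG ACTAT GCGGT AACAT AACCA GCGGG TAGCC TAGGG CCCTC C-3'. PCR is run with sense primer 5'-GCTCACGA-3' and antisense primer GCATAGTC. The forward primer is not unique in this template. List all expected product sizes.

The forward primer GCTCACGA matches the top strand at positions 12–19, 27–34, 48–55.
The reverse primer's reverse complement is GACTATGC, matching at positions 135–142.
Each forward site pairs with the reverse site to give a product ending at position 142: sizes 131, 116, 95 bp.

131 bp, 116 bp, 95 bp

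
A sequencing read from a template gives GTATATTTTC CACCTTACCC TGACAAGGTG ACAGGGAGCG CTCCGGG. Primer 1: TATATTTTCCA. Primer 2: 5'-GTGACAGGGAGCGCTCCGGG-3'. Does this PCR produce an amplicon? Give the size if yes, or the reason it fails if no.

No product — both primers anneal to the same strand and extend in the same direction.

Primer 1 (TATATTTTCCA) matches the top strand at positions 2–12 (3' end points downstream).
Primer 2 (GTGACAGGGAGCGCTCCGGG) also matches the top strand directly, at positions 28–47 — its reverse complement CCCGGAGCGCTCCCTGTCAC is not present.
Both primers anneal to the bottom strand with 3' ends pointing the same way, so neither can prime synthesis back toward the other.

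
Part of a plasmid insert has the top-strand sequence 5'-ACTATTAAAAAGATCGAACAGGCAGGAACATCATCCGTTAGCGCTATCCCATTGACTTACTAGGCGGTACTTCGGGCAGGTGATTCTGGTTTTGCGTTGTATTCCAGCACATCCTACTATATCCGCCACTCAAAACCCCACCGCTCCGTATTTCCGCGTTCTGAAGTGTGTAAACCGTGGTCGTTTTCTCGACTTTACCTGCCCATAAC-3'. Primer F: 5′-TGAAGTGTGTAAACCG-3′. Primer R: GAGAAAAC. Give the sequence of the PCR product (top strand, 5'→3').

5'-TGAAGTGTGTAAACCGTGGTCGTTTTCTC-3'

The forward primer matches the template at positions 162–177.
Reverse complement of the reverse primer: GTTTTCTC. This occurs on the top strand at positions 183–190.
The product is the template from position 162 through 190 (29 bp).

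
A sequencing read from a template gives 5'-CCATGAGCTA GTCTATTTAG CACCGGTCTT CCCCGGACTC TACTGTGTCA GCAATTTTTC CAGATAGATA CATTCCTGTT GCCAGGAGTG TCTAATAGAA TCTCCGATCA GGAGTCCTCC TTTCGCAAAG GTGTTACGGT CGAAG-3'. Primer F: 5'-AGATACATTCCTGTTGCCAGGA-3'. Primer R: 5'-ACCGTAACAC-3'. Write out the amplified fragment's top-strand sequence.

5'-AGATACATTCCTGTTGCCAGGAGTGTCTAATAGAATCTCCGATCAGGAGTCCTCCTTTCGCAAAGGTGTTACGGT-3'

Scanning the template, AGATACATTCCTGTTGCCAGGA occurs at positions 66–87; this primer anneals to the bottom strand there with its 3' end pointing downstream.
The reverse primer's reverse complement is GTGTTACGGT, which matches the template at positions 131–140.
The product is the template from position 66 through 140 (75 bp).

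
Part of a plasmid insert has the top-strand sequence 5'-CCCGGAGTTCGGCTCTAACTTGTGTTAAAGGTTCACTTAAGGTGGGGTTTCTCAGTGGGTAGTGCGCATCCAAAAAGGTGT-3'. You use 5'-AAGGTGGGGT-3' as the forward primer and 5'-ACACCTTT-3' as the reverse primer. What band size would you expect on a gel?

43 bp

Scanning the template, AAGGTGGGGT occurs at positions 39–48; this primer anneals to the bottom strand there with its 3' end pointing downstream.
Reverse complement of the reverse primer: AAAGGTGT. This occurs on the top strand at positions 74–81.
Product length = (reverse-primer end) − (forward-primer start) + 1 = 81 − 39 + 1 = 43 bp.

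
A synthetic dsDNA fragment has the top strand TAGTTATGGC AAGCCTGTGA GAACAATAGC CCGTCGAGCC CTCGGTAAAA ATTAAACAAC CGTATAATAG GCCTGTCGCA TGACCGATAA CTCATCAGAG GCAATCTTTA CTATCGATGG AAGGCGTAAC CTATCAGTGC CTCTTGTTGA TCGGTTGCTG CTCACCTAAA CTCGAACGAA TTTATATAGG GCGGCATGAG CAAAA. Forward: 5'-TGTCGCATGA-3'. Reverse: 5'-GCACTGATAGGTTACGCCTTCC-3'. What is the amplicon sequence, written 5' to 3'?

The forward primer matches the template at positions 74–83.
Taking the reverse complement of GCACTGATAGGTTACGCCTTCC gives GGAAGGCGTAACCTATCAGTGC, found at positions 119–140 on the template; the primer anneals here to the top strand with its 3' end pointing upstream.
The product is the template from position 74 through 140 (67 bp).

5'-TGTCGCATGACCGATAACTCATCAGAGGCAATCTTTACTATCGATGGAAGGCGTAACCTATCAGTGC-3'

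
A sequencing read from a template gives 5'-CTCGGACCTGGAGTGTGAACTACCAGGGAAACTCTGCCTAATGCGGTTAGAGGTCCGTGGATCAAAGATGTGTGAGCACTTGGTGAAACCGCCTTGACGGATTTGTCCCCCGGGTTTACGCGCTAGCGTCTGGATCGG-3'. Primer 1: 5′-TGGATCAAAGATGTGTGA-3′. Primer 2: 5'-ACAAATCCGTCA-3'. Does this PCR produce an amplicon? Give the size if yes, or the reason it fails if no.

Yes — a 49 bp product.

Primer 1 (TGGATCAAAGATGTGTGA) matches the top strand at positions 58–75; it acts as a forward primer.
Primer 2's reverse complement is TGACGGATTTGT, matching the top strand at positions 95–106; it acts as a reverse primer.
The 3' ends face each other across positions 58–106, giving a 49 bp product.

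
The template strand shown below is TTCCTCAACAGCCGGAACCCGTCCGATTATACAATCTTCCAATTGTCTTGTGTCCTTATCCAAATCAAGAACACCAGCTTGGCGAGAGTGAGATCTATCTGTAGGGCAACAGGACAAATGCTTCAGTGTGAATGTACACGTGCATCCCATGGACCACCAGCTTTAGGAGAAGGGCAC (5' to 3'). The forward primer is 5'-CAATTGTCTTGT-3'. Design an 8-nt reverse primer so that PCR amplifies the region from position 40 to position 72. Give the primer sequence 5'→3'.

The product's 3' end on the top strand is position 72.
The reverse primer anneals to the top strand over positions 65–72, i.e. to TCAAGAAC.
Its sequence written 5'→3' is the reverse complement: GTTCTTGA.

5'-GTTCTTGA-3'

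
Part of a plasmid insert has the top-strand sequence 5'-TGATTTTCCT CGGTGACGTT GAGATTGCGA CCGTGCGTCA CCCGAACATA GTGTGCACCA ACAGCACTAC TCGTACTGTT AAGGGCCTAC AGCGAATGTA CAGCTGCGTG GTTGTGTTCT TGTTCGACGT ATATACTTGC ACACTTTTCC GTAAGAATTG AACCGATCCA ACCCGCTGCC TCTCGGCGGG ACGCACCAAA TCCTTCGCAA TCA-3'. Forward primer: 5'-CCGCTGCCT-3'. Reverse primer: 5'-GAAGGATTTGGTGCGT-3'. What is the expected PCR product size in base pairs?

Scanning the template, CCGCTGCCT occurs at positions 173–181; this primer anneals to the bottom strand there with its 3' end pointing downstream.
Taking the reverse complement of GAAGGATTTGGTGCGT gives ACGCACCAAATCCTTC, found at positions 191–206 on the template; the primer anneals here to the top strand with its 3' end pointing upstream.
Amplicon spans positions 173–206: 34 bp.

34 bp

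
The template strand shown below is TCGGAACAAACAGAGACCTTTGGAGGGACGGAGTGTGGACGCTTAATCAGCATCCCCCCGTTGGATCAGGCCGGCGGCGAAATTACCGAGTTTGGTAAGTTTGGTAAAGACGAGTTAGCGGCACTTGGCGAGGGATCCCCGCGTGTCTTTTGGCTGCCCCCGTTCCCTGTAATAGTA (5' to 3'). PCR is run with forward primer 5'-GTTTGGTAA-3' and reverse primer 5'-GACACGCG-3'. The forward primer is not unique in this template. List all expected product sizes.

58 bp, 49 bp

The forward primer GTTTGGTAA matches the top strand at positions 90–98, 99–107.
The reverse primer's reverse complement is CGCGTGTC, matching at positions 140–147.
Each forward site pairs with the reverse site to give a product ending at position 147: sizes 58, 49 bp.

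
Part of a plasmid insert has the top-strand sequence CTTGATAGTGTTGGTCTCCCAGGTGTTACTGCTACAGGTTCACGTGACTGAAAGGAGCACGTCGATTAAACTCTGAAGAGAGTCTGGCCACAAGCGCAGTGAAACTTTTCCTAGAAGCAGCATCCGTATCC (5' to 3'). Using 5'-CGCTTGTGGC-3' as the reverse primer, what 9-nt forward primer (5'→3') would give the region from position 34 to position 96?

5'-ACAGGTTCA-3'

The reverse primer's reverse complement GCCACAAGCG matches the template at positions 87–96; the product starts at position 34.
The forward primer is identical to the top strand over positions 34–42: ACAGGTTCA.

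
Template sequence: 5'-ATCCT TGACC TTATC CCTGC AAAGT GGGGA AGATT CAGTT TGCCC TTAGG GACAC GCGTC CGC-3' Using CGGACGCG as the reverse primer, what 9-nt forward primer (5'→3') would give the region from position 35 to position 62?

The reverse primer's reverse complement CGCGTCCG matches the template at positions 55–62; the product starts at position 35.
The forward primer is identical to the top strand over positions 35–43: TCAGTTTGC.

5'-TCAGTTTGC-3'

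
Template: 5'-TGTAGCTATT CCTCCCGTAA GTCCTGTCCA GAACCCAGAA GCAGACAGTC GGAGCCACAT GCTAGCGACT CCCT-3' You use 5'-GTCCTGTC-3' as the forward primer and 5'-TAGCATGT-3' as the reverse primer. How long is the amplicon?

Forward primer GTCCTGTC is found on the top strand at positions 21–28.
Reverse complement of the reverse primer: ACATGCTA. This occurs on the top strand at positions 57–64.
Product length = (reverse-primer end) − (forward-primer start) + 1 = 64 − 21 + 1 = 44 bp.

44 bp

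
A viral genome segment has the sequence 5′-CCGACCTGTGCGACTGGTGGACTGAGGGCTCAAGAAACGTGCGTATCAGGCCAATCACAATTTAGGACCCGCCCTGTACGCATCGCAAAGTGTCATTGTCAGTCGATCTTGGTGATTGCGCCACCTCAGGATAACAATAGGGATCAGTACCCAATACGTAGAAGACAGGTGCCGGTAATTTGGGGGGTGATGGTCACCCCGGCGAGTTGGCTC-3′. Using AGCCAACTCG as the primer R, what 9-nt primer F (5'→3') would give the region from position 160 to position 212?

5'-AGAAGACAG-3'

The reverse primer's reverse complement CGAGTTGGCT matches the template at positions 203–212; the product starts at position 160.
The forward primer is identical to the top strand over positions 160–168: AGAAGACAG.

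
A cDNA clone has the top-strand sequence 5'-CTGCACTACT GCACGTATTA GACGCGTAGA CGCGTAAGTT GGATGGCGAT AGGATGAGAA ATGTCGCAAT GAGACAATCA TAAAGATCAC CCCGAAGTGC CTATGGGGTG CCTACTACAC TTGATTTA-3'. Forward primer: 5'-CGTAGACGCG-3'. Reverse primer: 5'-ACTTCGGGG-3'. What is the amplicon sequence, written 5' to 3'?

Forward primer CGTAGACGCG is found on the top strand at positions 25–34.
Taking the reverse complement of ACTTCGGGG gives CCCCGAAGT, found at positions 90–98 on the template; the primer anneals here to the top strand with its 3' end pointing upstream.
The product is the template from position 25 through 98 (74 bp).

5'-CGTAGACGCGTAAGTTGGATGGCGATAGGATGAGAAATGTCGCAATGAGACAATCATAAAGATCACCCCGAAGT-3'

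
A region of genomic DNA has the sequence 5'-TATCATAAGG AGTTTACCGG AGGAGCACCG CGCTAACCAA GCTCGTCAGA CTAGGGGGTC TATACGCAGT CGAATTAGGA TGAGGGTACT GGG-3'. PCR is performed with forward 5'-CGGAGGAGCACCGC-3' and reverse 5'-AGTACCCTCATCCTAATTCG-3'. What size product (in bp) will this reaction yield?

The forward primer matches the template at positions 18–31.
Taking the reverse complement of AGTACCCTCATCCTAATTCG gives CGAATTAGGATGAGGGTACT, found at positions 71–90 on the template; the primer anneals here to the top strand with its 3' end pointing upstream.
Product length = (reverse-primer end) − (forward-primer start) + 1 = 90 − 18 + 1 = 73 bp.

73 bp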